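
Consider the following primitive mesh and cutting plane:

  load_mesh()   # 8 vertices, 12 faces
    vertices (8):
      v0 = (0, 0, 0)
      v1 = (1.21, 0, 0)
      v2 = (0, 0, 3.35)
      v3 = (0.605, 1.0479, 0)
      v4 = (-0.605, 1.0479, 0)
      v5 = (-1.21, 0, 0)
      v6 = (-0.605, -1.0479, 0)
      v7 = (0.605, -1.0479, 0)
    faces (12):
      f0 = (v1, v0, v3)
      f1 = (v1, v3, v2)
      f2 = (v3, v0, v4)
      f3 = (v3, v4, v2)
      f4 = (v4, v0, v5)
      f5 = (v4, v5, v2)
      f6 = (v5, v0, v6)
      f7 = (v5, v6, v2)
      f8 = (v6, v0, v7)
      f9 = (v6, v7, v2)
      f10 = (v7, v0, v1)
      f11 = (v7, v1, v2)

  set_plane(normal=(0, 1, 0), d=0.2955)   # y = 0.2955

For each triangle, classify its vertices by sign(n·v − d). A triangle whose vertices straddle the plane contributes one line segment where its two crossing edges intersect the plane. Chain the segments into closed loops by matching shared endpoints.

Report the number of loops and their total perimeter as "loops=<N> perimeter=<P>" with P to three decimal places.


Straddling triangles (6 of 12):
  (v1,v0,v3) [--+] → (0.170605, 0.2955, 0)–(1.03939, 0.2955, 0)  len=0.8688
  (v1,v3,v2) [-+-] → (1.03939, 0.2955, 0)–(0.170605, 0.2955, 2.40532)  len=2.5574
  (v3,v0,v4) [+-+] → (0.170605, 0.2955, 0)–(-0.170605, 0.2955, 0)  len=0.3412
  (v3,v4,v2) [++-] → (-0.170605, 0.2955, 2.40532)–(0.170605, 0.2955, 2.40532)  len=0.3412
  (v4,v0,v5) [+--] → (-0.170605, 0.2955, 0)–(-1.03939, 0.2955, 0)  len=0.8688
  (v4,v5,v2) [+--] → (-1.03939, 0.2955, 0)–(-0.170605, 0.2955, 2.40532)  len=2.5574

Chained into 1 loop(s):
  loop 1: 6 segments, perimeter = 7.5348
Total perimeter = 7.535

loops=1 perimeter=7.535


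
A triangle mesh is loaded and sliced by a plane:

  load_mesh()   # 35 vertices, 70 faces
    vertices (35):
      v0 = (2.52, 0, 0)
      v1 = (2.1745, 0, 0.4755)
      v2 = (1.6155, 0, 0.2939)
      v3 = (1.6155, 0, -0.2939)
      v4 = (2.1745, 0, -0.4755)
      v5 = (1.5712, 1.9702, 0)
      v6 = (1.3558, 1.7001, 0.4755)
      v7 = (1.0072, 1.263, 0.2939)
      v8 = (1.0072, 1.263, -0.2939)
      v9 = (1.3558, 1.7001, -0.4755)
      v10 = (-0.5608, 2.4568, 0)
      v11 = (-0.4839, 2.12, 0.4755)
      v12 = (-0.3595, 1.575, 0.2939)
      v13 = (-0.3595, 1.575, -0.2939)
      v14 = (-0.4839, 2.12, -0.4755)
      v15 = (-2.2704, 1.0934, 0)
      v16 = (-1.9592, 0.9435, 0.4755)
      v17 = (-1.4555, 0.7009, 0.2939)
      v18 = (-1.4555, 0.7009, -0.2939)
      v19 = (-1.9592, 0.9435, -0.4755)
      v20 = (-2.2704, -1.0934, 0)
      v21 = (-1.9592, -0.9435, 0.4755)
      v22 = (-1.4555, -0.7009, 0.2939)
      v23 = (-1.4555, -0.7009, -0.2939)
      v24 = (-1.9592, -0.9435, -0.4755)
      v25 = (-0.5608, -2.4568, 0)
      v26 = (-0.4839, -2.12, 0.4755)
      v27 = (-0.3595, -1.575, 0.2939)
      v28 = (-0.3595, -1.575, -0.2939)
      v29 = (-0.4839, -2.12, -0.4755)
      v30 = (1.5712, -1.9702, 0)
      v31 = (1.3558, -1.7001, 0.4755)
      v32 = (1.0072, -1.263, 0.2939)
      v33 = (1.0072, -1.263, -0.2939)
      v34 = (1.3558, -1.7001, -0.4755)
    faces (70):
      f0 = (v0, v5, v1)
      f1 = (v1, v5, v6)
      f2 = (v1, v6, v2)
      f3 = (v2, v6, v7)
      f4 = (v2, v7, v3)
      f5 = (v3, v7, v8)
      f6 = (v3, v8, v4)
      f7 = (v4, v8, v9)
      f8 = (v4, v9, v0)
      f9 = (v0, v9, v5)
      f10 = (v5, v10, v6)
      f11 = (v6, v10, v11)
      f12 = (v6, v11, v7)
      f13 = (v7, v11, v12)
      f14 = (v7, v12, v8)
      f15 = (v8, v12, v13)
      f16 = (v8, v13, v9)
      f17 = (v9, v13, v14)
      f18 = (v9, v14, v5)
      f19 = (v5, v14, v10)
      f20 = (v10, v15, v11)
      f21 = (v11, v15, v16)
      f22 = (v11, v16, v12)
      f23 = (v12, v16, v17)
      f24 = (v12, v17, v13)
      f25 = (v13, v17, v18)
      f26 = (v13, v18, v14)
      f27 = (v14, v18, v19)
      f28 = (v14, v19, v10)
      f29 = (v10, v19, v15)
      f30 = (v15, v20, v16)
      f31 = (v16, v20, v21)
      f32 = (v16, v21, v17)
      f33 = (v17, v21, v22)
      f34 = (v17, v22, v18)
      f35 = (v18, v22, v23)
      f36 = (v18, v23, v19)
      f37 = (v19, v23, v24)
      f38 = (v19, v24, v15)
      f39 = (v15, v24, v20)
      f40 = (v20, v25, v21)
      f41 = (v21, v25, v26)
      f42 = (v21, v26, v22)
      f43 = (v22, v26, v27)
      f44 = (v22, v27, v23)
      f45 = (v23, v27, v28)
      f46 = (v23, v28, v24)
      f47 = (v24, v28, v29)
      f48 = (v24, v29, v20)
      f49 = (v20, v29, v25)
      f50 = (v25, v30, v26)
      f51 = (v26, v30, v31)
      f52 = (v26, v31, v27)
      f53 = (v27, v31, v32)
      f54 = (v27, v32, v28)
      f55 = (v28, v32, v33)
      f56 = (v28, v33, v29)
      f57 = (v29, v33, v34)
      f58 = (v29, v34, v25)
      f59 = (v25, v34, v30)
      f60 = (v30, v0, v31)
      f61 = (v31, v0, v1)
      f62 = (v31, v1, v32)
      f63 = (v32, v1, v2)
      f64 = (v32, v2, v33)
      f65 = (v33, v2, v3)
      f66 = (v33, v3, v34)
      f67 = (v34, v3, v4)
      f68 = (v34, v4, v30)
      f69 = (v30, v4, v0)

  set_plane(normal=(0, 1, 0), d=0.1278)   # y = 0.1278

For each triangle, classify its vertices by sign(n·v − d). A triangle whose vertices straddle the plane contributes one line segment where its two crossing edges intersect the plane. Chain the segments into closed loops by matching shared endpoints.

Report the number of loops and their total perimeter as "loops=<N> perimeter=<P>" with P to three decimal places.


loops=2 perimeter=5.734

Straddling triangles (20 of 70):
  (v0,v5,v1) [-+-] → (2.45845, 0.1278, 0)–(2.13537, 0.1278, 0.444656)  len=0.5496
  (v1,v5,v6) [-++] → (2.13537, 0.1278, 0.444656)–(2.11296, 0.1278, 0.4755)  len=0.0381
  (v1,v6,v2) [-+-] → (2.11296, 0.1278, 0.4755)–(1.59598, 0.1278, 0.307551)  len=0.5436
  (v2,v6,v7) [-++] → (1.59598, 0.1278, 0.307551)–(1.55395, 0.1278, 0.2939)  len=0.0442
  (v2,v7,v3) [-+-] → (1.55395, 0.1278, 0.2939)–(1.55395, 0.1278, -0.234422)  len=0.5283
  (v3,v7,v8) [-++] → (1.55395, 0.1278, -0.234422)–(1.55395, 0.1278, -0.2939)  len=0.0595
  (v3,v8,v4) [-+-] → (1.55395, 0.1278, -0.2939)–(2.05638, 0.1278, -0.457124)  len=0.5283
  (v4,v8,v9) [-++] → (2.05638, 0.1278, -0.457124)–(2.11296, 0.1278, -0.4755)  len=0.0595
  (v4,v9,v0) [-+-] → (2.11296, 0.1278, -0.4755)–(2.43248, 0.1278, -0.0357443)  len=0.5436
  (v0,v9,v5) [-++] → (2.43248, 0.1278, -0.0357443)–(2.45845, 0.1278, 0)  len=0.0442
  (v15,v20,v16) [+-+] → (-2.2704, 0.1278, 0)–(-2.08382, 0.1278, 0.285081)  len=0.3407
  (v16,v20,v21) [+--] → (-2.08382, 0.1278, 0.285081)–(-1.9592, 0.1278, 0.4755)  len=0.2276
  (v16,v21,v17) [+-+] → (-1.9592, 0.1278, 0.4755)–(-1.63105, 0.1278, 0.357191)  len=0.3488
  (v17,v21,v22) [+--] → (-1.63105, 0.1278, 0.357191)–(-1.4555, 0.1278, 0.2939)  len=0.1866
  (v17,v22,v18) [+-+] → (-1.4555, 0.1278, 0.2939)–(-1.4555, 0.1278, -0.0535888)  len=0.3475
  (v18,v22,v23) [+--] → (-1.4555, 0.1278, -0.0535888)–(-1.4555, 0.1278, -0.2939)  len=0.2403
  (v18,v23,v19) [+-+] → (-1.4555, 0.1278, -0.2939)–(-1.70934, 0.1278, -0.385418)  len=0.2698
  (v19,v23,v24) [+--] → (-1.70934, 0.1278, -0.385418)–(-1.9592, 0.1278, -0.4755)  len=0.2656
  (v19,v24,v15) [+-+] → (-1.9592, 0.1278, -0.4755)–(-2.12287, 0.1278, -0.225413)  len=0.2989
  (v15,v24,v20) [+--] → (-2.12287, 0.1278, -0.225413)–(-2.2704, 0.1278, 0)  len=0.2694

Chained into 2 loop(s):
  loop 1: 10 segments, perimeter = 2.9389
  loop 2: 10 segments, perimeter = 2.7952
Total perimeter = 5.734


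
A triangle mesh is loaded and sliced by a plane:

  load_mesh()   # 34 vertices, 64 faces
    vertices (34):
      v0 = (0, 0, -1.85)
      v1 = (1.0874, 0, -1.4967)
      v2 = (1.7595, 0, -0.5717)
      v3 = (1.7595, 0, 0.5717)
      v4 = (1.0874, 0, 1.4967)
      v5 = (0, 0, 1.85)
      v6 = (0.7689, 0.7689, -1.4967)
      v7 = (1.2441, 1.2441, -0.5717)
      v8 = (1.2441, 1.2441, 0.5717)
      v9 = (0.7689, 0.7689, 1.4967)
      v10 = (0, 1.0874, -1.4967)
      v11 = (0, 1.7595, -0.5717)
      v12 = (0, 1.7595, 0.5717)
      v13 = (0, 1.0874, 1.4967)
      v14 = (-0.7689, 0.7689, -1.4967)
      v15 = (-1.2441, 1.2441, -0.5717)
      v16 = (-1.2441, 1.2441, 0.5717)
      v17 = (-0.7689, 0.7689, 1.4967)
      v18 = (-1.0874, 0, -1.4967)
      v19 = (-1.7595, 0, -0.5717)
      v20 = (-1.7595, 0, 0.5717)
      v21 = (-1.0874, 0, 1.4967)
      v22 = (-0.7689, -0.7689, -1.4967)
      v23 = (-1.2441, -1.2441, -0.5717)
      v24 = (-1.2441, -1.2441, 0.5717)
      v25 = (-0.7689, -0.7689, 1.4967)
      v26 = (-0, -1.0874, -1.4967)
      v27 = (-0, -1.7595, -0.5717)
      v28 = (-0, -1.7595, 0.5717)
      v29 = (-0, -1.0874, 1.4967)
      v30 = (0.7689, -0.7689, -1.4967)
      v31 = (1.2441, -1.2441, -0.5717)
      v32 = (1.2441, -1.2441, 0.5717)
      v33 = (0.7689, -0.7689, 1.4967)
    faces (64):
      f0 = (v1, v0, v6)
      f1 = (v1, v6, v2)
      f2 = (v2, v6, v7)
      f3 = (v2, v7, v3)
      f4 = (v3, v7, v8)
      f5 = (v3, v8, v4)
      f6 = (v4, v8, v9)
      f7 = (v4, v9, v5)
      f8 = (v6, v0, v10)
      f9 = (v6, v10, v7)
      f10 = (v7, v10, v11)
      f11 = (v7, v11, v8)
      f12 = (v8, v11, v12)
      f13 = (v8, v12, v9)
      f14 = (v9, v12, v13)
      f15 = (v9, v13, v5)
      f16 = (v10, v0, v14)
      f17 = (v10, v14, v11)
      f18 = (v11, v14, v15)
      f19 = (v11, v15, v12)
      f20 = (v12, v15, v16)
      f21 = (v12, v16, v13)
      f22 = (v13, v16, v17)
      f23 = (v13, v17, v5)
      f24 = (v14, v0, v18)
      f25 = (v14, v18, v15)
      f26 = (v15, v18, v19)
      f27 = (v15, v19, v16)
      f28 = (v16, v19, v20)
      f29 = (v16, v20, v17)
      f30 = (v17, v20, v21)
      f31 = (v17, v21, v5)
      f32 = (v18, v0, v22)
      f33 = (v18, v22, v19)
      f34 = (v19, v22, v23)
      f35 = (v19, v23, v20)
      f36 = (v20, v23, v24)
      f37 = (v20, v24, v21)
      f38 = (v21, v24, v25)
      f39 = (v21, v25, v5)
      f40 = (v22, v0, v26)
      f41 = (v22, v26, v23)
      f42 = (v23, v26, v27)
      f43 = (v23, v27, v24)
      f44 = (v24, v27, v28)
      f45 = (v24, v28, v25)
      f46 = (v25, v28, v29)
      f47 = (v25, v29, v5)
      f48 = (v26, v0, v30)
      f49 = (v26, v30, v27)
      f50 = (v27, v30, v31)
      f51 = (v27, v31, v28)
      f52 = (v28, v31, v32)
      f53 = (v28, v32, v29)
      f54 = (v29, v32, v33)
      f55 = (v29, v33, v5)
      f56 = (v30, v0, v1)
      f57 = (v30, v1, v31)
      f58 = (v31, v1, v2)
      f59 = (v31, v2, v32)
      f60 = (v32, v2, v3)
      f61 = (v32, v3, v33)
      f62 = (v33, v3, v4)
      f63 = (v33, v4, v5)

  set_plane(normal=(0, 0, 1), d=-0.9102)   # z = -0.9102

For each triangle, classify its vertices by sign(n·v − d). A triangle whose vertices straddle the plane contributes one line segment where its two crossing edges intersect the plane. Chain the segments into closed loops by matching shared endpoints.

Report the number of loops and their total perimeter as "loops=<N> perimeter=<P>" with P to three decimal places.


Straddling triangles (16 of 64):
  (v1,v6,v2) [--+] → (1.39699, 0.281376, -0.9102)–(1.51355, 0, -0.9102)  len=0.3046
  (v2,v6,v7) [+-+] → (1.39699, 0.281376, -0.9102)–(1.0702, 1.0702, -0.9102)  len=0.8538
  (v6,v10,v7) [--+] → (0.788827, 1.18676, -0.9102)–(1.0702, 1.0702, -0.9102)  len=0.3046
  (v7,v10,v11) [+-+] → (0.788827, 1.18676, -0.9102)–(0, 1.51355, -0.9102)  len=0.8538
  (v10,v14,v11) [--+] → (-0.281376, 1.39699, -0.9102)–(0, 1.51355, -0.9102)  len=0.3046
  (v11,v14,v15) [+-+] → (-0.281376, 1.39699, -0.9102)–(-1.0702, 1.0702, -0.9102)  len=0.8538
  (v14,v18,v15) [--+] → (-1.18676, 0.788827, -0.9102)–(-1.0702, 1.0702, -0.9102)  len=0.3046
  (v15,v18,v19) [+-+] → (-1.18676, 0.788827, -0.9102)–(-1.51355, 0, -0.9102)  len=0.8538
  (v18,v22,v19) [--+] → (-1.39699, -0.281376, -0.9102)–(-1.51355, 0, -0.9102)  len=0.3046
  (v19,v22,v23) [+-+] → (-1.39699, -0.281376, -0.9102)–(-1.0702, -1.0702, -0.9102)  len=0.8538
  (v22,v26,v23) [--+] → (-0.788827, -1.18676, -0.9102)–(-1.0702, -1.0702, -0.9102)  len=0.3046
  (v23,v26,v27) [+-+] → (-0.788827, -1.18676, -0.9102)–(0, -1.51355, -0.9102)  len=0.8538
  (v26,v30,v27) [--+] → (0.281376, -1.39699, -0.9102)–(0, -1.51355, -0.9102)  len=0.3046
  (v27,v30,v31) [+-+] → (0.281376, -1.39699, -0.9102)–(1.0702, -1.0702, -0.9102)  len=0.8538
  (v30,v1,v31) [--+] → (1.18676, -0.788827, -0.9102)–(1.0702, -1.0702, -0.9102)  len=0.3046
  (v31,v1,v2) [+-+] → (1.18676, -0.788827, -0.9102)–(1.51355, 0, -0.9102)  len=0.8538

Chained into 1 loop(s):
  loop 1: 16 segments, perimeter = 9.2672
Total perimeter = 9.267

loops=1 perimeter=9.267


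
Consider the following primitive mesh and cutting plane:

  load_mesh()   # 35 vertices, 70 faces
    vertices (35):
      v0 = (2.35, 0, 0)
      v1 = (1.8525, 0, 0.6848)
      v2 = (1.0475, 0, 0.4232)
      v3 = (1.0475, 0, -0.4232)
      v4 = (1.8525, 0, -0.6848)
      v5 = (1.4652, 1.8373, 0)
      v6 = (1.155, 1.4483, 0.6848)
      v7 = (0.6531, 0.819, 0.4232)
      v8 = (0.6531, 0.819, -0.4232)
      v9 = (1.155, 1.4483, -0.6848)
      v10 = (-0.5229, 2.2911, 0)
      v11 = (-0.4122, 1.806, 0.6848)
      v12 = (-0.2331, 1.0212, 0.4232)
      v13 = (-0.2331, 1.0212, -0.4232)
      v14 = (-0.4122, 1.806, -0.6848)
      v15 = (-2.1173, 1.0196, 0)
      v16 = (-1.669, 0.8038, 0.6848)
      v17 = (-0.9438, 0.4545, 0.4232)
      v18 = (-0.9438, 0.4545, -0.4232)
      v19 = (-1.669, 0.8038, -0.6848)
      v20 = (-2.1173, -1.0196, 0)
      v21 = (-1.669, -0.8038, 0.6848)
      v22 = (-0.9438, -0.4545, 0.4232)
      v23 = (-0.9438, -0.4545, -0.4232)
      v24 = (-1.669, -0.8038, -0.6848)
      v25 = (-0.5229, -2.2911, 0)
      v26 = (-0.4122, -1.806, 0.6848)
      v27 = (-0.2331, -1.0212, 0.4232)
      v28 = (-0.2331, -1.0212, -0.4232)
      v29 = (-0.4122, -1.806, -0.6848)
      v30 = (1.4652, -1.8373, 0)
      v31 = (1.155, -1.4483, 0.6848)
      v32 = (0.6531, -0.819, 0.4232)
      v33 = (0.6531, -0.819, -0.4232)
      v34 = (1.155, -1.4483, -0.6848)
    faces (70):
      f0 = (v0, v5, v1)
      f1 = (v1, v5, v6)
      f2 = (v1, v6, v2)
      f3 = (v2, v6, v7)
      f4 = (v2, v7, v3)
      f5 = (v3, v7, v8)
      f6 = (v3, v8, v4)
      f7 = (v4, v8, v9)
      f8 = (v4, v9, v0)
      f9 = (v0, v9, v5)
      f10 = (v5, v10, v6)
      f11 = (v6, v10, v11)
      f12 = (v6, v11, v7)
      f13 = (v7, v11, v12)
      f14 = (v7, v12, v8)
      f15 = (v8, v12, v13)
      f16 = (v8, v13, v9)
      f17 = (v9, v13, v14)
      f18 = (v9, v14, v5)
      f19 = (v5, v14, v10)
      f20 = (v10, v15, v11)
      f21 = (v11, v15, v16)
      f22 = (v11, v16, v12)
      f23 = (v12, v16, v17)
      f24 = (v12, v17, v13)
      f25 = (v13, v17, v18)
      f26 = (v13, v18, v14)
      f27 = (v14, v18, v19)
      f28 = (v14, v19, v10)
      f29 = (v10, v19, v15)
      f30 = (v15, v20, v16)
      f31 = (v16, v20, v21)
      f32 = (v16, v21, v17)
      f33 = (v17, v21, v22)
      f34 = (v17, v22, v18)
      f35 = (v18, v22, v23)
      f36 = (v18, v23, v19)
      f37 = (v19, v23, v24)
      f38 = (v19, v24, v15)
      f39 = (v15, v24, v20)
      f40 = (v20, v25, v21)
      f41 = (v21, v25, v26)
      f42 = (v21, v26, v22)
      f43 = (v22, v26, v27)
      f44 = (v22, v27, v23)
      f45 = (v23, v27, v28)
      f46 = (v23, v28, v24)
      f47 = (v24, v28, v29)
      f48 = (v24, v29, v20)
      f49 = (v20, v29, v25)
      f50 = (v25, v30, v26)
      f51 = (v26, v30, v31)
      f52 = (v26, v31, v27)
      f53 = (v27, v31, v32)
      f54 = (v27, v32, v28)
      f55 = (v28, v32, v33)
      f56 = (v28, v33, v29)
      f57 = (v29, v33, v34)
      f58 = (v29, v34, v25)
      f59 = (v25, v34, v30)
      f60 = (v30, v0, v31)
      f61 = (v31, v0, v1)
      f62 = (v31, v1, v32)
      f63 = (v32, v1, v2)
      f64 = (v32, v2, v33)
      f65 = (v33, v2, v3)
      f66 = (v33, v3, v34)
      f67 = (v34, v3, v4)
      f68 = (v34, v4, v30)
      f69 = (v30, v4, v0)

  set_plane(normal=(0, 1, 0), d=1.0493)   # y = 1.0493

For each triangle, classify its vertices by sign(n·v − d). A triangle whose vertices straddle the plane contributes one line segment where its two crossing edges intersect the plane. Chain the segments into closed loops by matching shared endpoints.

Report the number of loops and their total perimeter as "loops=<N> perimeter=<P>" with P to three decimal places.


loops=1 perimeter=9.211

Straddling triangles (18 of 70):
  (v0,v5,v1) [-+-] → (1.84468, 1.0493, 0)–(1.63131, 1.0493, 0.293704)  len=0.3630
  (v1,v5,v6) [-++] → (1.63131, 1.0493, 0.293704)–(1.34716, 1.0493, 0.6848)  len=0.4834
  (v1,v6,v2) [-+-] → (1.34716, 1.0493, 0.6848)–(1.12538, 1.0493, 0.61273)  len=0.2332
  (v2,v6,v7) [-+-] → (1.12538, 1.0493, 0.61273)–(0.836776, 1.0493, 0.518936)  len=0.3035
  (v4,v8,v9) [--+] → (0.836776, 1.0493, -0.518936)–(1.34716, 1.0493, -0.6848)  len=0.5367
  (v4,v9,v0) [-+-] → (1.34716, 1.0493, -0.6848)–(1.48422, 1.0493, -0.496141)  len=0.2332
  (v0,v9,v5) [-++] → (1.48422, 1.0493, -0.496141)–(1.84468, 1.0493, 0)  len=0.6133
  (v6,v11,v7) [++-] → (0.40453, 1.0493, 0.48424)–(0.836776, 1.0493, 0.518936)  len=0.4336
  (v7,v11,v12) [-+-] → (0.40453, 1.0493, 0.48424)–(-0.239513, 1.0493, 0.432567)  len=0.6461
  (v8,v13,v9) [--+] → (-0.141773, 1.0493, -0.440411)–(0.836776, 1.0493, -0.518936)  len=0.9817
  (v9,v13,v14) [+-+] → (-0.141773, 1.0493, -0.440411)–(-0.239513, 1.0493, -0.432567)  len=0.0981
  (v10,v15,v11) [+-+] → (-2.08006, 1.0493, 0)–(-2.0529, 1.0493, 0.0258629)  len=0.0375
  (v11,v15,v16) [+--] → (-2.0529, 1.0493, 0.0258629)–(-1.36113, 1.0493, 0.6848)  len=0.9554
  (v11,v16,v12) [+--] → (-1.36113, 1.0493, 0.6848)–(-0.239513, 1.0493, 0.432567)  len=1.1496
  (v13,v18,v14) [--+] → (-0.709841, 1.0493, -0.538331)–(-0.239513, 1.0493, -0.432567)  len=0.4821
  (v14,v18,v19) [+--] → (-0.709841, 1.0493, -0.538331)–(-1.36113, 1.0493, -0.6848)  len=0.6676
  (v14,v19,v10) [+-+] → (-1.36113, 1.0493, -0.6848)–(-1.47982, 1.0493, -0.571764)  len=0.1639
  (v10,v19,v15) [+--] → (-1.47982, 1.0493, -0.571764)–(-2.08006, 1.0493, 0)  len=0.8290

Chained into 1 loop(s):
  loop 1: 18 segments, perimeter = 9.2107
Total perimeter = 9.211


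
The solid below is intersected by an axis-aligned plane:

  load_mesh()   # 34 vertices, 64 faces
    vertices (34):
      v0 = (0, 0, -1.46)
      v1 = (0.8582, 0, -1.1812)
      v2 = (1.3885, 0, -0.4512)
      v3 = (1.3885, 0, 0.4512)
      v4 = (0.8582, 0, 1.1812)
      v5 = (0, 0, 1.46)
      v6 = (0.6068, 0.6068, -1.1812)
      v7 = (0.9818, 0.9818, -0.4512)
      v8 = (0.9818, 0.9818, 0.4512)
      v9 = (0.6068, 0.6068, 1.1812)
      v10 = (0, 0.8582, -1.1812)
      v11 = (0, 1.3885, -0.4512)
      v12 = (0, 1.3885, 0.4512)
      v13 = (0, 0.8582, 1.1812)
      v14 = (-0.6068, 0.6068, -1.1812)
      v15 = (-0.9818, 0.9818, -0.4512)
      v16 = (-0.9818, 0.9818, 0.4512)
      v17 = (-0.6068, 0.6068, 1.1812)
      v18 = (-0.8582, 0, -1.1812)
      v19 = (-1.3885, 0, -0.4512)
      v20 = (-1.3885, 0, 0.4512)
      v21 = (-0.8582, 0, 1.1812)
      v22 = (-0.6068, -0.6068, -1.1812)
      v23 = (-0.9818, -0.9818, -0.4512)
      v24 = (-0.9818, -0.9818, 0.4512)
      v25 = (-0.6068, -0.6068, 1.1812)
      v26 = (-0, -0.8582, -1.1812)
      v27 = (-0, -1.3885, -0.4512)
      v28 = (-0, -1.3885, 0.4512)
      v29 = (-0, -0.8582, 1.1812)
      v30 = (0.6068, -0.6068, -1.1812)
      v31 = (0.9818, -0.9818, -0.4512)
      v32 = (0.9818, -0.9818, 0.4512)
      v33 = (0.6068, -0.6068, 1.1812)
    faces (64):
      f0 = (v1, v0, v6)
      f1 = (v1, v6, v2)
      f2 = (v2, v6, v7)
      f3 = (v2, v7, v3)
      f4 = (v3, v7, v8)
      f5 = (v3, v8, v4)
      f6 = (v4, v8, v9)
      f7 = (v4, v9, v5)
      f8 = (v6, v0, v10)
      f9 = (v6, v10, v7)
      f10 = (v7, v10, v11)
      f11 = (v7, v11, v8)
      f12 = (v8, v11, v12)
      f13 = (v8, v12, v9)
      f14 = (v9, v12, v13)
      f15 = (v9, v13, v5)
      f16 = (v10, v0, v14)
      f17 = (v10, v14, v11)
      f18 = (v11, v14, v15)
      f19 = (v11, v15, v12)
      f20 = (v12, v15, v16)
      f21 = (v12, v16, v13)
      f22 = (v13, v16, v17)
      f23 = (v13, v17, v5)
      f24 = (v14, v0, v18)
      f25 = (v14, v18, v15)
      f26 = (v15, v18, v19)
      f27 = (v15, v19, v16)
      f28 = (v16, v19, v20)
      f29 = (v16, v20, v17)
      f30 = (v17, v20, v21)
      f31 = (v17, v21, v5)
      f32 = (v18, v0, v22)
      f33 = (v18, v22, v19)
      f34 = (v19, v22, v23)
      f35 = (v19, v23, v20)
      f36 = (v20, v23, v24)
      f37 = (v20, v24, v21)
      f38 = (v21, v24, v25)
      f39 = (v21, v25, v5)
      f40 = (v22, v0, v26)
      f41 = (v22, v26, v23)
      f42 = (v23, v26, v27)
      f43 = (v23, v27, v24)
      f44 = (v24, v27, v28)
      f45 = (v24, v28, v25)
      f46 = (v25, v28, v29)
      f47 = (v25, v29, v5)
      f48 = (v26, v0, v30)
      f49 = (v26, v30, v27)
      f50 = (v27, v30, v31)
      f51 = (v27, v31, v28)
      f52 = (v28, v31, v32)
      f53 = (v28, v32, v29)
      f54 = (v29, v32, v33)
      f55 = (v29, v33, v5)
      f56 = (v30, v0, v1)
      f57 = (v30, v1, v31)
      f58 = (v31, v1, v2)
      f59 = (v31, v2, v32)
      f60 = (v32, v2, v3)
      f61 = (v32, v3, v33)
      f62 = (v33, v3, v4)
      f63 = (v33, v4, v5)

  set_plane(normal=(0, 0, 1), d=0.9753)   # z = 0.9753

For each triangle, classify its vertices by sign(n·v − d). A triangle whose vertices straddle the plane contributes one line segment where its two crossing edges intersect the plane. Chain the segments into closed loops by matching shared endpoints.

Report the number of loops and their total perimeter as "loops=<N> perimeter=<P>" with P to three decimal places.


Straddling triangles (16 of 64):
  (v3,v8,v4) [--+] → (0.893062, 0.276921, 0.9753)–(1.00777, 0, 0.9753)  len=0.2997
  (v4,v8,v9) [+-+] → (0.893062, 0.276921, 0.9753)–(0.712571, 0.712571, 0.9753)  len=0.4716
  (v8,v12,v9) [--+] → (0.435649, 0.827282, 0.9753)–(0.712571, 0.712571, 0.9753)  len=0.2997
  (v9,v12,v13) [+-+] → (0.435649, 0.827282, 0.9753)–(0, 1.00777, 0.9753)  len=0.4716
  (v12,v16,v13) [--+] → (-0.276921, 0.893062, 0.9753)–(0, 1.00777, 0.9753)  len=0.2997
  (v13,v16,v17) [+-+] → (-0.276921, 0.893062, 0.9753)–(-0.712571, 0.712571, 0.9753)  len=0.4716
  (v16,v20,v17) [--+] → (-0.827282, 0.435649, 0.9753)–(-0.712571, 0.712571, 0.9753)  len=0.2997
  (v17,v20,v21) [+-+] → (-0.827282, 0.435649, 0.9753)–(-1.00777, 0, 0.9753)  len=0.4716
  (v20,v24,v21) [--+] → (-0.893062, -0.276921, 0.9753)–(-1.00777, 0, 0.9753)  len=0.2997
  (v21,v24,v25) [+-+] → (-0.893062, -0.276921, 0.9753)–(-0.712571, -0.712571, 0.9753)  len=0.4716
  (v24,v28,v25) [--+] → (-0.435649, -0.827282, 0.9753)–(-0.712571, -0.712571, 0.9753)  len=0.2997
  (v25,v28,v29) [+-+] → (-0.435649, -0.827282, 0.9753)–(0, -1.00777, 0.9753)  len=0.4716
  (v28,v32,v29) [--+] → (0.276921, -0.893062, 0.9753)–(0, -1.00777, 0.9753)  len=0.2997
  (v29,v32,v33) [+-+] → (0.276921, -0.893062, 0.9753)–(0.712571, -0.712571, 0.9753)  len=0.4716
  (v32,v3,v33) [--+] → (0.827282, -0.435649, 0.9753)–(0.712571, -0.712571, 0.9753)  len=0.2997
  (v33,v3,v4) [+-+] → (0.827282, -0.435649, 0.9753)–(1.00777, 0, 0.9753)  len=0.4716

Chained into 1 loop(s):
  loop 1: 16 segments, perimeter = 6.1704
Total perimeter = 6.170

loops=1 perimeter=6.170


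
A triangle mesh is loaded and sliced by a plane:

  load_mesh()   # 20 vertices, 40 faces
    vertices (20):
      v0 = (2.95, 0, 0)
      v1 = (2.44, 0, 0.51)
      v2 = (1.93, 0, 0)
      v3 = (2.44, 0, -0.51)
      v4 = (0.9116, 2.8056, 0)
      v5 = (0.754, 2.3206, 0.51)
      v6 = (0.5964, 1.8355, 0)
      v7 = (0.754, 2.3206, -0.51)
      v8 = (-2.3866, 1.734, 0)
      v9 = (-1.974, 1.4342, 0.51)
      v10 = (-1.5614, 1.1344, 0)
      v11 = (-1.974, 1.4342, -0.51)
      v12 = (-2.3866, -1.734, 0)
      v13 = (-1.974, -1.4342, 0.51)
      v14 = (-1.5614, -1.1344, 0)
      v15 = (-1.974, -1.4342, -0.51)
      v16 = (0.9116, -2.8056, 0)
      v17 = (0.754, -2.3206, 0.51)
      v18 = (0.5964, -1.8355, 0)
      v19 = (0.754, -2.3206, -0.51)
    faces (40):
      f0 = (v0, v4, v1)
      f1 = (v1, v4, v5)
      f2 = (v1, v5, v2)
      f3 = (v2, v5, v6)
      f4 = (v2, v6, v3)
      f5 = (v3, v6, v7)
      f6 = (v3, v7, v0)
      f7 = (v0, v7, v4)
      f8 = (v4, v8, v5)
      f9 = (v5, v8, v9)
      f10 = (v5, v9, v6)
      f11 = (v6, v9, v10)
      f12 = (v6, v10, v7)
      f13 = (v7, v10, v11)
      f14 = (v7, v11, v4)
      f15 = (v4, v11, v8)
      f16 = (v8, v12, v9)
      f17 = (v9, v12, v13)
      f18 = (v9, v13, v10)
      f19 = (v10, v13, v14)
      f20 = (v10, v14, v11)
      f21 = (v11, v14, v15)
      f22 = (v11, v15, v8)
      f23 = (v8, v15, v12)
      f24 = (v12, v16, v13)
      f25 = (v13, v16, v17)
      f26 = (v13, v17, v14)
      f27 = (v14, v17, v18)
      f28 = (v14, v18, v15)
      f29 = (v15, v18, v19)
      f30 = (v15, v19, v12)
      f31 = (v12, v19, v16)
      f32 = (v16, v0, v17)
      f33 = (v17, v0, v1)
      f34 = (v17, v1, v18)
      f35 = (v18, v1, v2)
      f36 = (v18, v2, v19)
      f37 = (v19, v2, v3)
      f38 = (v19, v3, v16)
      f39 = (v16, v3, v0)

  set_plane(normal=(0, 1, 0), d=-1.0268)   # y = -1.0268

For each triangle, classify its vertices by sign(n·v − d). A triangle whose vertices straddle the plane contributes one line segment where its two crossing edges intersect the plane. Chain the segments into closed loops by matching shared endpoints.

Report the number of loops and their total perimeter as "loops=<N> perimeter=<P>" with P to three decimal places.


Straddling triangles (16 of 40):
  (v8,v12,v9) [+-+] → (-2.3866, -1.0268, 0)–(-2.2945, -1.0268, 0.113841)  len=0.1464
  (v9,v12,v13) [+--] → (-2.2945, -1.0268, 0.113841)–(-1.974, -1.0268, 0.51)  len=0.5096
  (v9,v13,v10) [+-+] → (-1.974, -1.0268, 0.51)–(-1.90856, -1.0268, 0.42911)  len=0.1040
  (v10,v13,v14) [+--] → (-1.90856, -1.0268, 0.42911)–(-1.5614, -1.0268, 0)  len=0.5520
  (v10,v14,v11) [+-+] → (-1.5614, -1.0268, 0)–(-1.57868, -1.0268, -0.0213642)  len=0.0275
  (v11,v14,v15) [+--] → (-1.57868, -1.0268, -0.0213642)–(-1.974, -1.0268, -0.51)  len=0.6285
  (v11,v15,v8) [+-+] → (-1.974, -1.0268, -0.51)–(-2.02706, -1.0268, -0.444419)  len=0.0844
  (v8,v15,v12) [+--] → (-2.02706, -1.0268, -0.444419)–(-2.3866, -1.0268, 0)  len=0.5716
  (v16,v0,v17) [-+-] → (2.20398, -1.0268, 0)–(1.97833, -1.0268, 0.225661)  len=0.3191
  (v17,v0,v1) [-++] → (1.97833, -1.0268, 0.225661)–(1.69399, -1.0268, 0.51)  len=0.4021
  (v17,v1,v18) [-+-] → (1.69399, -1.0268, 0.51)–(1.40867, -1.0268, 0.2247)  len=0.4035
  (v18,v1,v2) [-++] → (1.40867, -1.0268, 0.2247)–(1.18397, -1.0268, 0)  len=0.3178
  (v18,v2,v19) [-+-] → (1.18397, -1.0268, 0)–(1.40965, -1.0268, -0.225661)  len=0.3191
  (v19,v2,v3) [-++] → (1.40965, -1.0268, -0.225661)–(1.69399, -1.0268, -0.51)  len=0.4021
  (v19,v3,v16) [-+-] → (1.69399, -1.0268, -0.51)–(1.88063, -1.0268, -0.323349)  len=0.2640
  (v16,v3,v0) [-++] → (1.88063, -1.0268, -0.323349)–(2.20398, -1.0268, 0)  len=0.4573

Chained into 2 loop(s):
  loop 1: 8 segments, perimeter = 2.6240
  loop 2: 8 segments, perimeter = 2.8850
Total perimeter = 5.509

loops=2 perimeter=5.509


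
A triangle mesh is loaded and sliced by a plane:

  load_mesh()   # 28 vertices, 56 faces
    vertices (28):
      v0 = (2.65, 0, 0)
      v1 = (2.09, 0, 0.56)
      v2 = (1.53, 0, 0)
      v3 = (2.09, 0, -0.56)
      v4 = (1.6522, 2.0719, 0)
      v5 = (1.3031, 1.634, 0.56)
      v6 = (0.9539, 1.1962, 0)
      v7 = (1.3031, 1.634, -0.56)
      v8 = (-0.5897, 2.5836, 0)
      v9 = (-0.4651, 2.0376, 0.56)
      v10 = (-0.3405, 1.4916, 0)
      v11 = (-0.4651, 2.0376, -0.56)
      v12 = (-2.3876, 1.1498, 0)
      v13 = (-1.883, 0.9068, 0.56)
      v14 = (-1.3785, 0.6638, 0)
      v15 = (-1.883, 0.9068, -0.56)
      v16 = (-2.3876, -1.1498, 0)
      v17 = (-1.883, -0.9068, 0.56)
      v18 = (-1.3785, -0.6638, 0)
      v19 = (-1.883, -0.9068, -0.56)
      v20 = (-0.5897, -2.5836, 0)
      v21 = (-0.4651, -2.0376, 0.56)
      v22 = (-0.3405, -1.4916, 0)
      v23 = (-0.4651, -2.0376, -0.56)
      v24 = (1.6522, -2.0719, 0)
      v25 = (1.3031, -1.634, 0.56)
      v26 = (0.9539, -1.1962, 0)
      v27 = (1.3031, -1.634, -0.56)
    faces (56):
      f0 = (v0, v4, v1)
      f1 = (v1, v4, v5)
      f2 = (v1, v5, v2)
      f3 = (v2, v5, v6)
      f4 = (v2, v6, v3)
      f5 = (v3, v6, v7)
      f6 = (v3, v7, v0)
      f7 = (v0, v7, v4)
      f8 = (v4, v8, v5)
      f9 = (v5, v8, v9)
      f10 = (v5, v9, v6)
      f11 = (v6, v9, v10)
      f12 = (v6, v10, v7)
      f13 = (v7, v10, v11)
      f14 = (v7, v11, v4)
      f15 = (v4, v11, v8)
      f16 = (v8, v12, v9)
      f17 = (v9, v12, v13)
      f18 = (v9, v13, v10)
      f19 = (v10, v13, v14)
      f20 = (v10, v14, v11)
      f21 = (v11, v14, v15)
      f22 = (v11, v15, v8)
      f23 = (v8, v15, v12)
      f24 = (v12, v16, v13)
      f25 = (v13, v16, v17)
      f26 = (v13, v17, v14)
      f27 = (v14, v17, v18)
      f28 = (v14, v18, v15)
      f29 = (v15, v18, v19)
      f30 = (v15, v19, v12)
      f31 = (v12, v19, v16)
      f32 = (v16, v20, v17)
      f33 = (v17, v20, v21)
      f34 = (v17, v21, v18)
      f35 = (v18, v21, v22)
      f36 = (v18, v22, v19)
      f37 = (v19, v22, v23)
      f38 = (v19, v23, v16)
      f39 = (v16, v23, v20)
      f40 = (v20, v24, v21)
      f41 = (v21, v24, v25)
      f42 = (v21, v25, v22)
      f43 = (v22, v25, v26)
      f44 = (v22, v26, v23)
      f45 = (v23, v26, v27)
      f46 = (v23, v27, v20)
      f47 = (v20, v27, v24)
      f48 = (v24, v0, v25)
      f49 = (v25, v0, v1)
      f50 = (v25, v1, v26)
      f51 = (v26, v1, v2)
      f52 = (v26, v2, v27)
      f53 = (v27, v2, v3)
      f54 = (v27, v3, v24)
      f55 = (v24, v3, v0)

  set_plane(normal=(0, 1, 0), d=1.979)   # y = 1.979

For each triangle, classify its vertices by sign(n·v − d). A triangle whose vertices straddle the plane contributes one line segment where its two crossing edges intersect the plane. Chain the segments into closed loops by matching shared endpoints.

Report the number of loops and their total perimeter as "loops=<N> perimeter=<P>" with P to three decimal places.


loops=1 perimeter=6.697

Straddling triangles (16 of 56):
  (v0,v4,v1) [-+-] → (1.69694, 1.979, 0)–(1.67183, 1.979, 0.0251093)  len=0.0355
  (v1,v4,v5) [-+-] → (1.67183, 1.979, 0.0251093)–(1.57814, 1.979, 0.118803)  len=0.1325
  (v0,v7,v4) [--+] → (1.57814, 1.979, -0.118803)–(1.69694, 1.979, 0)  len=0.1680
  (v4,v8,v5) [++-] → (0.615425, 1.979, 0.356546)–(1.57814, 1.979, 0.118803)  len=0.9916
  (v5,v8,v9) [-++] → (0.615425, 1.979, 0.356546)–(-0.208369, 1.979, 0.56)  len=0.8485
  (v5,v9,v6) [-+-] → (-0.208369, 1.979, 0.56)–(-0.366273, 1.979, 0.520998)  len=0.1626
  (v6,v9,v10) [-+-] → (-0.366273, 1.979, 0.520998)–(-0.451727, 1.979, 0.499897)  len=0.0880
  (v7,v10,v11) [--+] → (-0.451727, 1.979, -0.499897)–(-0.208369, 1.979, -0.56)  len=0.2507
  (v7,v11,v4) [-++] → (-0.208369, 1.979, -0.56)–(1.57814, 1.979, -0.118803)  len=1.8402
  (v8,v12,v9) [+-+] → (-1.34783, 1.979, 0)–(-0.591996, 1.979, 0.523037)  len=0.9192
  (v9,v12,v13) [+--] → (-0.591996, 1.979, 0.523037)–(-0.538578, 1.979, 0.56)  len=0.0650
  (v9,v13,v10) [+--] → (-0.538578, 1.979, 0.56)–(-0.451727, 1.979, 0.499897)  len=0.1056
  (v10,v14,v11) [--+] → (-0.504061, 1.979, -0.536113)–(-0.451727, 1.979, -0.499897)  len=0.0636
  (v11,v14,v15) [+--] → (-0.504061, 1.979, -0.536113)–(-0.538578, 1.979, -0.56)  len=0.0420
  (v11,v15,v8) [+-+] → (-0.538578, 1.979, -0.56)–(-1.05602, 1.979, -0.201918)  len=0.6293
  (v8,v15,v12) [+--] → (-1.05602, 1.979, -0.201918)–(-1.34783, 1.979, 0)  len=0.3549

Chained into 1 loop(s):
  loop 1: 16 segments, perimeter = 6.6972
Total perimeter = 6.697


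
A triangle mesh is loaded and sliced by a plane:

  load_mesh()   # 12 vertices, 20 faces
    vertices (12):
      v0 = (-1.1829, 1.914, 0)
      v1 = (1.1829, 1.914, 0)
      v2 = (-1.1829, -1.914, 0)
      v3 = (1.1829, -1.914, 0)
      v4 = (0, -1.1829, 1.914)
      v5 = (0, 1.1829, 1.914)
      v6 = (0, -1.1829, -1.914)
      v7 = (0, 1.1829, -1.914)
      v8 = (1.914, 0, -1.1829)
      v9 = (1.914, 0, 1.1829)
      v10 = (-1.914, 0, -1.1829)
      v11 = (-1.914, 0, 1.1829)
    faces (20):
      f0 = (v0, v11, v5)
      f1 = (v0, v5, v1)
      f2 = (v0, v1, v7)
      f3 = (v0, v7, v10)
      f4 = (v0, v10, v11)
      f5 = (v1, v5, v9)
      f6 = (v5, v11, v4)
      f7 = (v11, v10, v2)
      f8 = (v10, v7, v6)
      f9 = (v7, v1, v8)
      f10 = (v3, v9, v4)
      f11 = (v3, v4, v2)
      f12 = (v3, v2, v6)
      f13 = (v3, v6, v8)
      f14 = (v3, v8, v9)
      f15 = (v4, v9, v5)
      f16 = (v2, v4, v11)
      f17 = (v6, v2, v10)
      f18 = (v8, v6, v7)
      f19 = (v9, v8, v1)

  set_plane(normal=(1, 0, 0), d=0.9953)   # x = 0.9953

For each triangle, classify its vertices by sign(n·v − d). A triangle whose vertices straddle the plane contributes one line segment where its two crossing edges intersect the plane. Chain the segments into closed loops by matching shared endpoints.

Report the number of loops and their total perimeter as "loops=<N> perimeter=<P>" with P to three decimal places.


Straddling triangles (10 of 20):
  (v0,v5,v1) [--+] → (0.9953, 1.79805, 0.303548)–(0.9953, 1.914, 0)  len=0.3249
  (v0,v1,v7) [-+-] → (0.9953, 1.914, 0)–(0.9953, 1.79805, -0.303548)  len=0.3249
  (v1,v5,v9) [+-+] → (0.9953, 1.79805, 0.303548)–(0.9953, 0.56778, 1.53382)  len=1.7399
  (v7,v1,v8) [-++] → (0.9953, 1.79805, -0.303548)–(0.9953, 0.56778, -1.53382)  len=1.7399
  (v3,v9,v4) [++-] → (0.9953, -0.56778, 1.53382)–(0.9953, -1.79805, 0.303548)  len=1.7399
  (v3,v4,v2) [+--] → (0.9953, -1.79805, 0.303548)–(0.9953, -1.914, 0)  len=0.3249
  (v3,v2,v6) [+--] → (0.9953, -1.914, 0)–(0.9953, -1.79805, -0.303548)  len=0.3249
  (v3,v6,v8) [+-+] → (0.9953, -1.79805, -0.303548)–(0.9953, -0.56778, -1.53382)  len=1.7399
  (v4,v9,v5) [-+-] → (0.9953, -0.56778, 1.53382)–(0.9953, 0.56778, 1.53382)  len=1.1356
  (v8,v6,v7) [+--] → (0.9953, -0.56778, -1.53382)–(0.9953, 0.56778, -1.53382)  len=1.1356

Chained into 1 loop(s):
  loop 1: 10 segments, perimeter = 10.5303
Total perimeter = 10.530

loops=1 perimeter=10.530


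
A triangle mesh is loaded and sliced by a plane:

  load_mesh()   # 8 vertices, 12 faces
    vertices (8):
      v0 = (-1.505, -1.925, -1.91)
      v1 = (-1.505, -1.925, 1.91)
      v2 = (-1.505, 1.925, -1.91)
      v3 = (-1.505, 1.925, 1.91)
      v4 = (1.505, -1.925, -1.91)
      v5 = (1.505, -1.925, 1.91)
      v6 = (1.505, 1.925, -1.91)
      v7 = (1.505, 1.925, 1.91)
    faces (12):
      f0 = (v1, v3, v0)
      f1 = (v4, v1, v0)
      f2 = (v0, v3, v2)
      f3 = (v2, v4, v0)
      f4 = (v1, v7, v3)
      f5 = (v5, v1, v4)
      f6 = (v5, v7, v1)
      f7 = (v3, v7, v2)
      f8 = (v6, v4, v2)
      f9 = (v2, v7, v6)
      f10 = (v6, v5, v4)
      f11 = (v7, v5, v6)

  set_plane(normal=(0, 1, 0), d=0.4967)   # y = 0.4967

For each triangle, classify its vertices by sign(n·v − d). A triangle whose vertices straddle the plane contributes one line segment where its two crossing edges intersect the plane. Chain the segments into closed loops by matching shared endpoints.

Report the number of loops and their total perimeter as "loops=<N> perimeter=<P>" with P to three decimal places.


Straddling triangles (8 of 12):
  (v1,v3,v0) [-+-] → (-1.505, 0.4967, 1.91)–(-1.505, 0.4967, 0.49283)  len=1.4172
  (v0,v3,v2) [-++] → (-1.505, 0.4967, 0.49283)–(-1.505, 0.4967, -1.91)  len=2.4028
  (v2,v4,v0) [+--] → (-0.388329, 0.4967, -1.91)–(-1.505, 0.4967, -1.91)  len=1.1167
  (v1,v7,v3) [-++] → (0.388329, 0.4967, 1.91)–(-1.505, 0.4967, 1.91)  len=1.8933
  (v5,v7,v1) [-+-] → (1.505, 0.4967, 1.91)–(0.388329, 0.4967, 1.91)  len=1.1167
  (v6,v4,v2) [+-+] → (1.505, 0.4967, -1.91)–(-0.388329, 0.4967, -1.91)  len=1.8933
  (v6,v5,v4) [+--] → (1.505, 0.4967, -0.49283)–(1.505, 0.4967, -1.91)  len=1.4172
  (v7,v5,v6) [+-+] → (1.505, 0.4967, 1.91)–(1.505, 0.4967, -0.49283)  len=2.4028

Chained into 1 loop(s):
  loop 1: 8 segments, perimeter = 13.6600
Total perimeter = 13.660

loops=1 perimeter=13.660


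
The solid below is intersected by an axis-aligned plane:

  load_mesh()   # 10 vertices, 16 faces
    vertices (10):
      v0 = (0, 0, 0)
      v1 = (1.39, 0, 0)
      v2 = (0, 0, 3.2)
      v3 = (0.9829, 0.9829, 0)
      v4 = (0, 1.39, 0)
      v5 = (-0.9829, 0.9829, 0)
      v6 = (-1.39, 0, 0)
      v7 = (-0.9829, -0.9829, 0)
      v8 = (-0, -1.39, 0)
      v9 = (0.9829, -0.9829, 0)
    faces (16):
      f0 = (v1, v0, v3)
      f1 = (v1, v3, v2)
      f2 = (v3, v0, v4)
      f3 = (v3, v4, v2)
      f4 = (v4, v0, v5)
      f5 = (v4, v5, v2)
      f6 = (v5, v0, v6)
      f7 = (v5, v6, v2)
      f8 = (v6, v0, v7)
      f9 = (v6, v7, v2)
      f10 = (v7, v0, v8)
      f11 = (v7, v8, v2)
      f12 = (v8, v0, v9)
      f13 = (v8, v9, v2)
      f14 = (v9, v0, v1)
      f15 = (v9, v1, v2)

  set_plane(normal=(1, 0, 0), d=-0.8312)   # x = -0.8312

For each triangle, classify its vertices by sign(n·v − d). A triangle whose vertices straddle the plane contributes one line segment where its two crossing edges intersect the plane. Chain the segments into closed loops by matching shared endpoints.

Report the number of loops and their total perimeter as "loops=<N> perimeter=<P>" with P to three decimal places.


Straddling triangles (8 of 16):
  (v4,v0,v5) [++-] → (-0.8312, 0.8312, 0)–(-0.8312, 1.04573, 0)  len=0.2145
  (v4,v5,v2) [+-+] → (-0.8312, 1.04573, 0)–(-0.8312, 0.8312, 0.493885)  len=0.5385
  (v5,v0,v6) [-+-] → (-0.8312, 0.8312, 0)–(-0.8312, 0, 0)  len=0.8312
  (v5,v6,v2) [--+] → (-0.8312, 0, 1.28645)–(-0.8312, 0.8312, 0.493885)  len=1.1485
  (v6,v0,v7) [-+-] → (-0.8312, 0, 0)–(-0.8312, -0.8312, 0)  len=0.8312
  (v6,v7,v2) [--+] → (-0.8312, -0.8312, 0.493885)–(-0.8312, 0, 1.28645)  len=1.1485
  (v7,v0,v8) [-++] → (-0.8312, -0.8312, 0)–(-0.8312, -1.04573, 0)  len=0.2145
  (v7,v8,v2) [-++] → (-0.8312, -1.04573, 0)–(-0.8312, -0.8312, 0.493885)  len=0.5385

Chained into 1 loop(s):
  loop 1: 8 segments, perimeter = 5.4654
Total perimeter = 5.465

loops=1 perimeter=5.465


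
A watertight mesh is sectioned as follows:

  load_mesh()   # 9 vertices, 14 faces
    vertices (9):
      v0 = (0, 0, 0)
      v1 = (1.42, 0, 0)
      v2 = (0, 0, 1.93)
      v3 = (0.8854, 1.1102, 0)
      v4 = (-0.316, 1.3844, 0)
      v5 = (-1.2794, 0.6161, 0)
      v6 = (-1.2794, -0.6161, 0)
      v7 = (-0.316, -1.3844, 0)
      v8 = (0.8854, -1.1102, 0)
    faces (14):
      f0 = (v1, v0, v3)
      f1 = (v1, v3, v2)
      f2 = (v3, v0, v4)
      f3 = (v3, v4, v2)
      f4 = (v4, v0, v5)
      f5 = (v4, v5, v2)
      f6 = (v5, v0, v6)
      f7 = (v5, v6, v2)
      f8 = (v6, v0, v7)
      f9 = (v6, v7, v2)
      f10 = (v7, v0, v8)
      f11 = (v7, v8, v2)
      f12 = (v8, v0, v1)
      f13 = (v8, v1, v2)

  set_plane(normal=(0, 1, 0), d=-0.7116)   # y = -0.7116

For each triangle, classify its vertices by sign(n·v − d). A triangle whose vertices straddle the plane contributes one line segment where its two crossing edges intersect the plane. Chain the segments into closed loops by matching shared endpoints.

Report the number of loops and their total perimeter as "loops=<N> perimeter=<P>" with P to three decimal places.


Straddling triangles (6 of 14):
  (v6,v0,v7) [++-] → (-0.162428, -0.7116, 0)–(-1.15965, -0.7116, 0)  len=0.9972
  (v6,v7,v2) [+-+] → (-1.15965, -0.7116, 0)–(-0.162428, -0.7116, 0.937954)  len=1.3690
  (v7,v0,v8) [-+-] → (-0.162428, -0.7116, 0)–(0.567511, -0.7116, 0)  len=0.7299
  (v7,v8,v2) [--+] → (0.567511, -0.7116, 0.692936)–(-0.162428, -0.7116, 0.937954)  len=0.7700
  (v8,v0,v1) [-++] → (0.567511, -0.7116, 0)–(1.07734, -0.7116, 0)  len=0.5098
  (v8,v1,v2) [-++] → (1.07734, -0.7116, 0)–(0.567511, -0.7116, 0.692936)  len=0.8603

Chained into 1 loop(s):
  loop 1: 6 segments, perimeter = 5.2363
Total perimeter = 5.236

loops=1 perimeter=5.236


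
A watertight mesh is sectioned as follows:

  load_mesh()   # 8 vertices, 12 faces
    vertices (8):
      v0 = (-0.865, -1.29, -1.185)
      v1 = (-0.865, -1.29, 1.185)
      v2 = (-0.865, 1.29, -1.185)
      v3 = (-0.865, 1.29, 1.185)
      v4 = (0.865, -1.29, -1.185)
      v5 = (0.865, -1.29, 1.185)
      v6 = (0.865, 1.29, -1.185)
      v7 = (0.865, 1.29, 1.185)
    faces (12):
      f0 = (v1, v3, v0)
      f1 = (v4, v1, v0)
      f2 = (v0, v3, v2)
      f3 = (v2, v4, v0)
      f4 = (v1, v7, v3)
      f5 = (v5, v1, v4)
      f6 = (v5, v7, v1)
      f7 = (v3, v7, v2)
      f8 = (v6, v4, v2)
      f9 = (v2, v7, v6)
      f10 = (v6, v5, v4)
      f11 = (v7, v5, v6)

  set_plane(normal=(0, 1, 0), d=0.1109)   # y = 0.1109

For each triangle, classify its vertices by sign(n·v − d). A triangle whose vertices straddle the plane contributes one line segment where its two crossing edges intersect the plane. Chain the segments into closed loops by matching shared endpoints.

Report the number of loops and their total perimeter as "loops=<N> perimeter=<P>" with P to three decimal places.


loops=1 perimeter=8.200

Straddling triangles (8 of 12):
  (v1,v3,v0) [-+-] → (-0.865, 0.1109, 1.185)–(-0.865, 0.1109, 0.101873)  len=1.0831
  (v0,v3,v2) [-++] → (-0.865, 0.1109, 0.101873)–(-0.865, 0.1109, -1.185)  len=1.2869
  (v2,v4,v0) [+--] → (-0.0743632, 0.1109, -1.185)–(-0.865, 0.1109, -1.185)  len=0.7906
  (v1,v7,v3) [-++] → (0.0743632, 0.1109, 1.185)–(-0.865, 0.1109, 1.185)  len=0.9394
  (v5,v7,v1) [-+-] → (0.865, 0.1109, 1.185)–(0.0743632, 0.1109, 1.185)  len=0.7906
  (v6,v4,v2) [+-+] → (0.865, 0.1109, -1.185)–(-0.0743632, 0.1109, -1.185)  len=0.9394
  (v6,v5,v4) [+--] → (0.865, 0.1109, -0.101873)–(0.865, 0.1109, -1.185)  len=1.0831
  (v7,v5,v6) [+-+] → (0.865, 0.1109, 1.185)–(0.865, 0.1109, -0.101873)  len=1.2869

Chained into 1 loop(s):
  loop 1: 8 segments, perimeter = 8.2000
Total perimeter = 8.200
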